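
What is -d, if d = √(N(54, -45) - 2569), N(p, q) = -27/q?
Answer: -I*√64210/5 ≈ -50.679*I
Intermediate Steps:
d = I*√64210/5 (d = √(-27/(-45) - 2569) = √(-27*(-1/45) - 2569) = √(⅗ - 2569) = √(-12842/5) = I*√64210/5 ≈ 50.679*I)
-d = -I*√64210/5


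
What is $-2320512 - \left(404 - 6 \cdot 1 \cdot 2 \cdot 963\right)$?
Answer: $-2309360$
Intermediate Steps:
$-2320512 - \left(404 - 6 \cdot 1 \cdot 2 \cdot 963\right) = -2320512 - \left(404 - 6 \cdot 2 \cdot 963\right) = -2320512 + \left(12 \cdot 963 - 404\right) = -2320512 + \left(11556 - 404\right) = -2320512 + 11152 = -2309360$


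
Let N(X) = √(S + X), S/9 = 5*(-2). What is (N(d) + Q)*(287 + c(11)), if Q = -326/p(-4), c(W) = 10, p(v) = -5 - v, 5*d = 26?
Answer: 96822 + 594*I*√530/5 ≈ 96822.0 + 2735.0*I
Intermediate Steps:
d = 26/5 (d = (⅕)*26 = 26/5 ≈ 5.2000)
S = -90 (S = 9*(5*(-2)) = 9*(-10) = -90)
Q = 326 (Q = -326/(-5 - 1*(-4)) = -326/(-5 + 4) = -326/(-1) = -326*(-1) = 326)
N(X) = √(-90 + X)
(N(d) + Q)*(287 + c(11)) = (√(-90 + 26/5) + 326)*(287 + 10) = (√(-424/5) + 326)*297 = (2*I*√530/5 + 326)*297 = (326 + 2*I*√530/5)*297 = 96822 + 594*I*√530/5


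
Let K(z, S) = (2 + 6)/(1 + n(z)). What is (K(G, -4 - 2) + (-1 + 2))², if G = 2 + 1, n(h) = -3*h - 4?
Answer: ⅑ ≈ 0.11111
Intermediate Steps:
n(h) = -4 - 3*h
G = 3
K(z, S) = 8/(-3 - 3*z) (K(z, S) = (2 + 6)/(1 + (-4 - 3*z)) = 8/(-3 - 3*z))
(K(G, -4 - 2) + (-1 + 2))² = (-8/(3 + 3*3) + (-1 + 2))² = (-8/(3 + 9) + 1)² = (-8/12 + 1)² = (-8*1/12 + 1)² = (-⅔ + 1)² = (⅓)² = ⅑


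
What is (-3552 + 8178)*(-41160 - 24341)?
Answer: -303007626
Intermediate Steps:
(-3552 + 8178)*(-41160 - 24341) = 4626*(-65501) = -303007626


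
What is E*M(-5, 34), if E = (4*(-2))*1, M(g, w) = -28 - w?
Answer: 496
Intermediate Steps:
E = -8 (E = -8*1 = -8)
E*M(-5, 34) = -8*(-28 - 1*34) = -8*(-28 - 34) = -8*(-62) = 496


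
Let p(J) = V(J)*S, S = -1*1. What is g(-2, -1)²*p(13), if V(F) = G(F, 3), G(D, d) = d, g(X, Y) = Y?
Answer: -3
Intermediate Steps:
V(F) = 3
S = -1
p(J) = -3 (p(J) = 3*(-1) = -3)
g(-2, -1)²*p(13) = (-1)²*(-3) = 1*(-3) = -3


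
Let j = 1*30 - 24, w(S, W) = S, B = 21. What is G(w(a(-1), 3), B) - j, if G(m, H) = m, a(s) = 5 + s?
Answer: -2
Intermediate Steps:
j = 6 (j = 30 - 24 = 6)
G(w(a(-1), 3), B) - j = (5 - 1) - 1*6 = 4 - 6 = -2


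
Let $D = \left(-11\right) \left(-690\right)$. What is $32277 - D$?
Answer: $24687$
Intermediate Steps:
$D = 7590$
$32277 - D = 32277 - 7590 = 24687$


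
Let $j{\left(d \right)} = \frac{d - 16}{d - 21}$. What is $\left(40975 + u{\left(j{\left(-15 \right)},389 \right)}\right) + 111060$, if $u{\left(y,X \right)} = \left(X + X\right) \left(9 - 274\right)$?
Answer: $-54135$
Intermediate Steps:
$j{\left(d \right)} = \frac{-16 + d}{-21 + d}$
$u{\left(y,X \right)} = - 530 X$ ($u{\left(y,X \right)} = 2 X \left(-265\right) = - 530 X$)
$\left(40975 + u{\left(j{\left(-15 \right)},389 \right)}\right) + 111060 = \left(40975 - 206170\right) + 111060 = -165195 + 111060 = -54135$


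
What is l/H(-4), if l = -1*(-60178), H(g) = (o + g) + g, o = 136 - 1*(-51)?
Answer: 60178/179 ≈ 336.19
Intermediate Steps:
o = 187 (o = 136 + 51 = 187)
H(g) = 187 + 2*g (H(g) = (187 + g) + g = 187 + 2*g)
l = 60178
l/H(-4) = 60178/(187 + 2*(-4)) = 60178/(187 - 8) = 60178/179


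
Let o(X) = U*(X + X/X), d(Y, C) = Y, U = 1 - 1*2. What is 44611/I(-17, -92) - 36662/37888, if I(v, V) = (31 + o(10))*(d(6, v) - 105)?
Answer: -220351541/9377280 ≈ -23.498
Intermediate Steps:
U = -1 (U = 1 - 2 = -1)
o(X) = -1 - X (o(X) = -(X + X/X) = -(X + 1) = -(1 + X) = -1 - X)
I(v, V) = -1980 (I(v, V) = (31 + (-1 - 1*10))*(6 - 105) = (31 + (-1 - 10))*(-99) = (31 - 11)*(-99) = 20*(-99) = -1980)
44611/I(-17, -92) - 36662/37888 = 44611/(-1980) - 36662/37888 = 44611*(-1/1980) - 36662*1/37888 = -44611/1980 - 18331/18944 = -220351541/9377280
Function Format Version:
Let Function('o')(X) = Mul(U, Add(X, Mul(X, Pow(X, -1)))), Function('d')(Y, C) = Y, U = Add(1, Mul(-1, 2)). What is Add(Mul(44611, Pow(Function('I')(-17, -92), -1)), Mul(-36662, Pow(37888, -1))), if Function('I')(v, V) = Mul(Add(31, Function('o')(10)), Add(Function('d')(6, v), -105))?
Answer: Rational(-220351541, 9377280) ≈ -23.498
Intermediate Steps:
U = -1 (U = Add(1, -2) = -1)
Function('o')(X) = Add(-1, Mul(-1, X)) (Function('o')(X) = Mul(-1, Add(X, Mul(X, Pow(X, -1)))) = Mul(-1, Add(X, 1)) = Mul(-1, Add(1, X)) = Add(-1, Mul(-1, X)))
Function('I')(v, V) = -1980 (Function('I')(v, V) = Mul(Add(31, Add(-1, Mul(-1, 10))), Add(6, -105)) = Mul(Add(31, Add(-1, -10)), -99) = Mul(Add(31, -11), -99) = Mul(20, -99) = -1980)
Add(Mul(44611, Pow(Function('I')(-17, -92), -1)), Mul(-36662, Pow(37888, -1))) = Add(Mul(44611, Pow(-1980, -1)), Mul(-36662, Pow(37888, -1))) = Add(Mul(44611, Rational(-1, 1980)), Mul(-36662, Rational(1, 37888))) = Add(Rational(-44611, 1980), Rational(-18331, 18944)) = Rational(-220351541, 9377280)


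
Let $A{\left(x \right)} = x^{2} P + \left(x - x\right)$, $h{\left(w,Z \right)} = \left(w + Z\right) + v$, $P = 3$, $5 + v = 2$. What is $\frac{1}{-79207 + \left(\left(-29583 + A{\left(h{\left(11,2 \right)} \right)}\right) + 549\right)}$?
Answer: $- \frac{1}{107941} \approx -9.2643 \cdot 10^{-6}$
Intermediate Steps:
$v = -3$ ($v = -5 + 2 = -3$)
$h{\left(w,Z \right)} = -3 + Z + w$ ($h{\left(w,Z \right)} = \left(w + Z\right) - 3 = \left(Z + w\right) - 3 = -3 + Z + w$)
$A{\left(x \right)} = 3 x^{2}$ ($A{\left(x \right)} = x^{2} \cdot 3 + \left(x - x\right) = 3 x^{2} + 0 = 3 x^{2}$)
$\frac{1}{-79207 + \left(\left(-29583 + A{\left(h{\left(11,2 \right)} \right)}\right) + 549\right)} = \frac{1}{-79207 + \left(\left(-29583 + 3 \left(-3 + 2 + 11\right)^{2}\right) + 549\right)} = \frac{1}{-79207 + \left(\left(-29583 + 3 \cdot 10^{2}\right) + 549\right)} = \frac{1}{-79207 + \left(\left(-29583 + 3 \cdot 100\right) + 549\right)} = \frac{1}{-79207 + \left(\left(-29583 + 300\right) + 549\right)} = \frac{1}{-79207 + \left(-29283 + 549\right)} = \frac{1}{-79207 - 28734} = \frac{1}{-107941} = - \frac{1}{107941}$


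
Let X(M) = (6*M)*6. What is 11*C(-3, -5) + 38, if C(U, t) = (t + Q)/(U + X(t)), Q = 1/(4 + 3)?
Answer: 49052/1281 ≈ 38.292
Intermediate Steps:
X(M) = 36*M
Q = 1/7 ≈ 0.14286
C(U, t) = (1/7 + t)/(U + 36*t) (C(U, t) = (t + 1/7)/(U + 36*t) = (1/7 + t)/(U + 36*t))
11*C(-3, -5) + 38 = 11*((1/7 - 5)/(-3 + 36*(-5))) + 38 = 11*(-34/7/(-3 - 180)) + 38 = 11*(-34/7/(-183)) + 38 = 11*(-1/183*(-34/7)) + 38 = 11*(34/1281) + 38 = 374/1281 + 38 = 49052/1281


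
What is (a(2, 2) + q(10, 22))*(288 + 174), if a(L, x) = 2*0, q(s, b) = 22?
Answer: 10164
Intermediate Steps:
a(L, x) = 0
(a(2, 2) + q(10, 22))*(288 + 174) = (0 + 22)*(288 + 174) = 22*462 = 10164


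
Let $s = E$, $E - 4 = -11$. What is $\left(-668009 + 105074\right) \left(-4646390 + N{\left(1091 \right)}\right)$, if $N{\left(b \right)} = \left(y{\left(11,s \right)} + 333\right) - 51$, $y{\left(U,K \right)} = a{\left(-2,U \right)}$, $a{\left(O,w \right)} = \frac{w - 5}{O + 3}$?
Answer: $2615453429370$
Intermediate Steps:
$a{\left(O,w \right)} = \frac{-5 + w}{3 + O}$
$E = -7$ ($E = 4 - 11 = -7$)
$s = -7$
$y{\left(U,K \right)} = -5 + U$ ($y{\left(U,K \right)} = \frac{-5 + U}{3 - 2} = \frac{-5 + U}{1} = 1 \left(-5 + U\right) = -5 + U$)
$N{\left(b \right)} = 288$ ($N{\left(b \right)} = \left(\left(-5 + 11\right) + 333\right) - 51 = \left(6 + 333\right) - 51 = 339 - 51 = 288$)
$\left(-668009 + 105074\right) \left(-4646390 + N{\left(1091 \right)}\right) = \left(-668009 + 105074\right) \left(-4646390 + 288\right) = \left(-562935\right) \left(-4646102\right) = 2615453429370$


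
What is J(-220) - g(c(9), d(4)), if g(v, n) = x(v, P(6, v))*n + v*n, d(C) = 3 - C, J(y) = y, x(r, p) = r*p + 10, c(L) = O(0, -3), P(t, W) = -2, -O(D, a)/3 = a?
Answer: -219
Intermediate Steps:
O(D, a) = -3*a
c(L) = 9 (c(L) = -3*(-3) = 9)
x(r, p) = 10 + p*r (x(r, p) = p*r + 10 = 10 + p*r)
g(v, n) = n*v + n*(10 - 2*v) (g(v, n) = (10 - 2*v)*n + v*n = n*(10 - 2*v) + n*v = n*v + n*(10 - 2*v))
J(-220) - g(c(9), d(4)) = -220 - (3 - 1*4)*(10 - 1*9) = -220 - (3 - 4)*(10 - 9) = -220 - (-1) = -220 - 1*(-1) = -220 + 1 = -219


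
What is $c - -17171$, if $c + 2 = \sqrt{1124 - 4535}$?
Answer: $17169 + 3 i \sqrt{379} \approx 17169.0 + 58.404 i$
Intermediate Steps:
$c = -2 + 3 i \sqrt{379}$ ($c = -2 + \sqrt{1124 - 4535} = -2 + \sqrt{-3411} = -2 + 3 i \sqrt{379} \approx -2.0 + 58.404 i$)
$c - -17171 = \left(-2 + 3 i \sqrt{379}\right) - -17171 = \left(-2 + 3 i \sqrt{379}\right) + 17171 = 17169 + 3 i \sqrt{379}$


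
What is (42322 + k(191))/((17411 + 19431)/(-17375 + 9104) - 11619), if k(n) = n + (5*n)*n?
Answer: -1860296778/96137591 ≈ -19.350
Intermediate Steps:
k(n) = n + 5*n**2
(42322 + k(191))/((17411 + 19431)/(-17375 + 9104) - 11619) = (42322 + 191*(1 + 5*191))/((17411 + 19431)/(-17375 + 9104) - 11619) = (42322 + 191*(1 + 955))/(36842/(-8271) - 11619) = (42322 + 191*956)/(36842*(-1/8271) - 11619) = (42322 + 182596)/(-36842/8271 - 11619) = 224918/(-96137591/8271) = 224918*(-8271/96137591) = -1860296778/96137591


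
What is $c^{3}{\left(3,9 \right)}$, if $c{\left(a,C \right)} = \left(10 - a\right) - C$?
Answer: $-8$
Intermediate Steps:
$c{\left(a,C \right)} = 10 - C - a$
$c^{3}{\left(3,9 \right)} = \left(10 - 9 - 3\right)^{3} = \left(-2\right)^{3} = -8$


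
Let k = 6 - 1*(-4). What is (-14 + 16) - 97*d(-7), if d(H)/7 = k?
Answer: -6788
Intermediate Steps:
k = 10 (k = 6 + 4 = 10)
d(H) = 70 (d(H) = 7*10 = 70)
(-14 + 16) - 97*d(-7) = (-14 + 16) - 97*70 = 2 - 6790 = -6788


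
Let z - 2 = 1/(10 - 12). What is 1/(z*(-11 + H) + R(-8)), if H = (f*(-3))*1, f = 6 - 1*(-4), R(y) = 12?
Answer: -2/99 ≈ -0.020202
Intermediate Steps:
z = 3/2 (z = 2 + 1/(10 - 12) = 2 + 1/(-2) = 2 - 1/2 = 3/2 ≈ 1.5000)
f = 10 (f = 6 + 4 = 10)
H = -30 (H = (10*(-3))*1 = -30*1 = -30)
1/(z*(-11 + H) + R(-8)) = 1/(3*(-11 - 30)/2 + 12) = 1/((3/2)*(-41) + 12) = 1/(-123/2 + 12) = 1/(-99/2) = -2/99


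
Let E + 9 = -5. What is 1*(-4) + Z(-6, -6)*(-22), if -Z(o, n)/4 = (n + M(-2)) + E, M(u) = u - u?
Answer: -1764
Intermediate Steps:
E = -14 (E = -9 - 5 = -14)
M(u) = 0
Z(o, n) = 56 - 4*n (Z(o, n) = -4*((n + 0) - 14) = -4*(n - 14) = -4*(-14 + n) = 56 - 4*n)
1*(-4) + Z(-6, -6)*(-22) = 1*(-4) + (56 - 4*(-6))*(-22) = -4 + (56 + 24)*(-22) = -4 + 80*(-22) = -4 - 1760 = -1764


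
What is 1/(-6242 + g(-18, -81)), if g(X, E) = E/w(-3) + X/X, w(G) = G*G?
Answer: -1/6250 ≈ -0.00016000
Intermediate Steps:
w(G) = G²
g(X, E) = 1 + E/9 (g(X, E) = E/((-3)²) + X/X = E/9 + 1 = 1 + E/9)
1/(-6242 + g(-18, -81)) = 1/(-6242 + (1 + (⅑)*(-81))) = 1/(-6242 + (1 - 9)) = 1/(-6242 - 8) = 1/(-6250) = -1/6250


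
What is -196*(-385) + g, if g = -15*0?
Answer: 75460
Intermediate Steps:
g = 0
-196*(-385) + g = -196*(-385) + 0 = 75460 + 0 = 75460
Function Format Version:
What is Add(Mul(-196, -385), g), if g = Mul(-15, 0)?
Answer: 75460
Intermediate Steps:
g = 0
Add(Mul(-196, -385), g) = Add(Mul(-196, -385), 0) = Add(75460, 0) = 75460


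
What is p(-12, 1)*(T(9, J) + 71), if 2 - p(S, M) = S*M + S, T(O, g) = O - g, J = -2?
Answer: 2132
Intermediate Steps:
p(S, M) = 2 - S - M*S (p(S, M) = 2 - (S*M + S) = 2 - (M*S + S) = 2 - (S + M*S) = 2 + (-S - M*S) = 2 - S - M*S)
p(-12, 1)*(T(9, J) + 71) = (2 - 1*(-12) - 1*1*(-12))*((9 - 1*(-2)) + 71) = (2 + 12 + 12)*((9 + 2) + 71) = 26*(11 + 71) = 26*82 = 2132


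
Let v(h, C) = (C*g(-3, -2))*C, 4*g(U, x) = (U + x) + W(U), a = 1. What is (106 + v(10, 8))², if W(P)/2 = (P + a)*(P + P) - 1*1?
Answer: 142884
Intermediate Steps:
W(P) = -2 + 4*P*(1 + P) (W(P) = 2*((P + 1)*(P + P) - 1*1) = 2*((1 + P)*(2*P) - 1) = 2*(2*P*(1 + P) - 1) = 2*(-1 + 2*P*(1 + P)) = -2 + 4*P*(1 + P))
g(U, x) = -½ + U² + x/4 + 5*U/4 (g(U, x) = ((U + x) + (-2 + 4*U + 4*U²))/4 = (-2 + x + 4*U² + 5*U)/4 = -½ + U² + x/4 + 5*U/4)
v(h, C) = 17*C²/4 (v(h, C) = (C*(-½ + (-3)² + (¼)*(-2) + (5/4)*(-3)))*C = (C*(-½ + 9 - ½ - 15/4))*C = (C*(17/4))*C = (17*C/4)*C = 17*C²/4)
(106 + v(10, 8))² = (106 + (17/4)*8²)² = (106 + (17/4)*64)² = (106 + 272)² = 378² = 142884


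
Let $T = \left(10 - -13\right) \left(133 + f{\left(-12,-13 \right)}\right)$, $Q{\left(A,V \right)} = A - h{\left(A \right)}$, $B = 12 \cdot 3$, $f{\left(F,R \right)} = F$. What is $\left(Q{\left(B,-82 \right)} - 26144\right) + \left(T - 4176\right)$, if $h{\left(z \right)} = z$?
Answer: $-27537$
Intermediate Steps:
$B = 36$
$Q{\left(A,V \right)} = 0$ ($Q{\left(A,V \right)} = A - A = 0$)
$T = 2783$ ($T = \left(10 - -13\right) \left(133 - 12\right) = \left(10 + 13\right) 121 = 23 \cdot 121 = 2783$)
$\left(Q{\left(B,-82 \right)} - 26144\right) + \left(T - 4176\right) = \left(0 - 26144\right) + \left(2783 - 4176\right) = -26144 + \left(2783 - 4176\right) = -26144 - 1393 = -27537$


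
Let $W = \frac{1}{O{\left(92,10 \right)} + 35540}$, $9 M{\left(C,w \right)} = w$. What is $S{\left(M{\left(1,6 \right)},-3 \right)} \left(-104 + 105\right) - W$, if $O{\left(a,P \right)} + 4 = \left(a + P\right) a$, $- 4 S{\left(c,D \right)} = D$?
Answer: $\frac{33689}{44920} \approx 0.74998$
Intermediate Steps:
$M{\left(C,w \right)} = \frac{w}{9}$
$S{\left(c,D \right)} = - \frac{D}{4}$
$O{\left(a,P \right)} = -4 + a \left(P + a\right)$ ($O{\left(a,P \right)} = -4 + \left(a + P\right) a = -4 + \left(P + a\right) a = -4 + a \left(P + a\right)$)
$W = \frac{1}{44920}$ ($W = \frac{1}{\left(-4 + 92^{2} + 10 \cdot 92\right) + 35540} = \frac{1}{\left(-4 + 8464 + 920\right) + 35540} = \frac{1}{9380 + 35540} = \frac{1}{44920} \approx 2.2262 \cdot 10^{-5}$)
$S{\left(M{\left(1,6 \right)},-3 \right)} \left(-104 + 105\right) - W = \left(- \frac{1}{4}\right) \left(-3\right) \left(-104 + 105\right) - \frac{1}{44920} = \frac{3}{4} \cdot 1 - \frac{1}{44920} = \frac{3}{4} - \frac{1}{44920} = \frac{33689}{44920}$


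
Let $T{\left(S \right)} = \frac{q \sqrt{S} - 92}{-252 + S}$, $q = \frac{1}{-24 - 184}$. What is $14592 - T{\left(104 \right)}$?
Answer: $\frac{539881}{37} - \frac{\sqrt{26}}{15392} \approx 14591.0$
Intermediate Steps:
$q = - \frac{1}{208}$ ($q = \frac{1}{-208} = - \frac{1}{208} \approx -0.0048077$)
$T{\left(S \right)} = \frac{-92 - \frac{\sqrt{S}}{208}}{-252 + S}$ ($T{\left(S \right)} = \frac{- \frac{\sqrt{S}}{208} - 92}{-252 + S} = \frac{-92 - \frac{\sqrt{S}}{208}}{-252 + S}$)
$14592 - T{\left(104 \right)} = 14592 - \frac{-19136 - \sqrt{104}}{208 \left(-252 + 104\right)} = 14592 - \frac{-19136 - 2 \sqrt{26}}{208 \left(-148\right)} = 14592 - \frac{1}{208} \left(- \frac{1}{148}\right) \left(-19136 - 2 \sqrt{26}\right) = 14592 - \left(\frac{23}{37} + \frac{\sqrt{26}}{15392}\right) = \frac{539881}{37} - \frac{\sqrt{26}}{15392}$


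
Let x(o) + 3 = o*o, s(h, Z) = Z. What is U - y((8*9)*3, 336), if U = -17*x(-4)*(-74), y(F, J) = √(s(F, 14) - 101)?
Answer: 16354 - I*√87 ≈ 16354.0 - 9.3274*I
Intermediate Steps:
x(o) = -3 + o² (x(o) = -3 + o*o = -3 + o²)
y(F, J) = I*√87 (y(F, J) = √(14 - 101) = √(-87) = I*√87)
U = 16354 (U = -17*(-3 + (-4)²)*(-74) = -17*(-3 + 16)*(-74) = -17*13*(-74) = -221*(-74) = 16354)
U - y((8*9)*3, 336) = 16354 - I*√87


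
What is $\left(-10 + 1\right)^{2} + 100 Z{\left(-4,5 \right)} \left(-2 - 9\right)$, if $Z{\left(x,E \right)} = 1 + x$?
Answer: $3381$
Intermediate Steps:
$\left(-10 + 1\right)^{2} + 100 Z{\left(-4,5 \right)} \left(-2 - 9\right) = \left(-10 + 1\right)^{2} + 100 \left(1 - 4\right) \left(-2 - 9\right) = \left(-9\right)^{2} + 100 \left(\left(-3\right) \left(-11\right)\right) = 81 + 100 \cdot 33 = 81 + 3300 = 3381$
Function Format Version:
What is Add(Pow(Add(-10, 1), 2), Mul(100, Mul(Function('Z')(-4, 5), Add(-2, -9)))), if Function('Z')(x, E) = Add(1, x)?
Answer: 3381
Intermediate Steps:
Add(Pow(Add(-10, 1), 2), Mul(100, Mul(Function('Z')(-4, 5), Add(-2, -9)))) = Add(Pow(Add(-10, 1), 2), Mul(100, Mul(Add(1, -4), Add(-2, -9)))) = Add(Pow(-9, 2), Mul(100, Mul(-3, -11))) = Add(81, Mul(100, 33)) = Add(81, 3300) = 3381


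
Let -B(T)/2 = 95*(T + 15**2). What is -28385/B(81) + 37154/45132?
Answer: 57353423/43732908 ≈ 1.3114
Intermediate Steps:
B(T) = -42750 - 190*T (B(T) = -190*(T + 15**2) = -190*(T + 225) = -190*(225 + T) = -2*(21375 + 95*T) = -42750 - 190*T)
-28385/B(81) + 37154/45132 = -28385/(-42750 - 190*81) + 37154/45132 = -28385/(-42750 - 15390) + 37154*(1/45132) = -28385/(-58140) + 18577/22566 = -28385*(-1/58140) + 18577/22566 = 5677/11628 + 18577/22566 = 57353423/43732908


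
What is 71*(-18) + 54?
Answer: -1224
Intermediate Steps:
71*(-18) + 54 = -1278 + 54 = -1224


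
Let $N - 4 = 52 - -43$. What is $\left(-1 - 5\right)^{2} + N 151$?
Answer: $14985$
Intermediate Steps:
$N = 99$ ($N = 4 + \left(52 - -43\right) = 4 + \left(52 + 43\right) = 4 + 95 = 99$)
$\left(-1 - 5\right)^{2} + N 151 = \left(-1 - 5\right)^{2} + 99 \cdot 151 = \left(-6\right)^{2} + 14949 = 36 + 14949 = 14985$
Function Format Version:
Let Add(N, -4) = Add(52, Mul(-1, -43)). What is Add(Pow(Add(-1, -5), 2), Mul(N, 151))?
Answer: 14985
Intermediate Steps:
N = 99 (N = Add(4, Add(52, Mul(-1, -43))) = Add(4, Add(52, 43)) = Add(4, 95) = 99)
Add(Pow(Add(-1, -5), 2), Mul(N, 151)) = Add(Pow(Add(-1, -5), 2), Mul(99, 151)) = Add(Pow(-6, 2), 14949) = Add(36, 14949) = 14985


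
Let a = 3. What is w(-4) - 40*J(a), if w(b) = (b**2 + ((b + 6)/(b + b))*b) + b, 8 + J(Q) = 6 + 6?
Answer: -147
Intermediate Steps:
J(Q) = 4 (J(Q) = -8 + (6 + 6) = -8 + 12 = 4)
w(b) = 3 + b**2 + 3*b/2 (w(b) = (b**2 + ((6 + b)/((2*b)))*b) + b = (b**2 + ((6 + b)*(1/(2*b)))*b) + b = (b**2 + ((6 + b)/(2*b))*b) + b = (b**2 + (3 + b/2)) + b = (3 + b**2 + b/2) + b = 3 + b**2 + 3*b/2)
w(-4) - 40*J(a) = (3 + (-4)**2 + (3/2)*(-4)) - 40*4 = (3 + 16 - 6) - 160 = 13 - 160 = -147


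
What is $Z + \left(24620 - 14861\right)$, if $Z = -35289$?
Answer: $-25530$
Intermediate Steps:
$Z + \left(24620 - 14861\right) = -35289 + \left(24620 - 14861\right) = -35289 + 9759 = -25530$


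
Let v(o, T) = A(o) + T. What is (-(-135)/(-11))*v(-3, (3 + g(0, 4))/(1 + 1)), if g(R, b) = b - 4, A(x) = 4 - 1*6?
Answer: 135/22 ≈ 6.1364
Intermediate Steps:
A(x) = -2 (A(x) = 4 - 6 = -2)
g(R, b) = -4 + b
v(o, T) = -2 + T
(-(-135)/(-11))*v(-3, (3 + g(0, 4))/(1 + 1)) = (-(-135)/(-11))*(-2 + (3 + (-4 + 4))/(1 + 1)) = (-(-135)*(-1)/11)*(-2 + (3 + 0)/2) = (-5*27/11)*(-2 + 3*(1/2)) = -135*(-2 + 3/2)/11 = -135/11*(-1/2) = 135/22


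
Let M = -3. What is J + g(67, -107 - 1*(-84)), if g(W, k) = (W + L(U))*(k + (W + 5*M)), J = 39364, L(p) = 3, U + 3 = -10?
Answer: 41394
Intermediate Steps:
U = -13 (U = -3 - 10 = -13)
g(W, k) = (3 + W)*(-15 + W + k) (g(W, k) = (W + 3)*(k + (W + 5*(-3))) = (3 + W)*(k + (W - 15)) = (3 + W)*(k + (-15 + W)) = (3 + W)*(-15 + W + k))
J + g(67, -107 - 1*(-84)) = 39364 + (-45 + 67² - 12*67 + 3*(-107 - 1*(-84)) + 67*(-107 - 1*(-84))) = 39364 + (-45 + 4489 - 804 + 3*(-107 + 84) + 67*(-107 + 84)) = 39364 + (-45 + 4489 - 804 + 3*(-23) + 67*(-23)) = 39364 + (-45 + 4489 - 804 - 69 - 1541) = 39364 + 2030 = 41394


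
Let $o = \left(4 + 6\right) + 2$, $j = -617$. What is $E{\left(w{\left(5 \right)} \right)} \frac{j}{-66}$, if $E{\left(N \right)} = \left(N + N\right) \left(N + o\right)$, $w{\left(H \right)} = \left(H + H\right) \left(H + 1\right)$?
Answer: $\frac{888480}{11} \approx 80771.0$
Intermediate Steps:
$w{\left(H \right)} = 2 H \left(1 + H\right)$
$o = 12$ ($o = 10 + 2 = 12$)
$E{\left(N \right)} = 2 N \left(12 + N\right)$ ($E{\left(N \right)} = \left(N + N\right) \left(N + 12\right) = 2 N \left(12 + N\right)$)
$E{\left(w{\left(5 \right)} \right)} \frac{j}{-66} = 2 \cdot 2 \cdot 5 \left(1 + 5\right) \left(12 + 2 \cdot 5 \left(1 + 5\right)\right) \left(- \frac{617}{-66}\right) = 2 \cdot 2 \cdot 5 \cdot 6 \left(12 + 2 \cdot 5 \cdot 6\right) \left(\left(-617\right) \left(- \frac{1}{66}\right)\right) = 2 \cdot 60 \left(12 + 60\right) \frac{617}{66} = 2 \cdot 60 \cdot 72 \cdot \frac{617}{66} = 8640 \cdot \frac{617}{66} = \frac{888480}{11}$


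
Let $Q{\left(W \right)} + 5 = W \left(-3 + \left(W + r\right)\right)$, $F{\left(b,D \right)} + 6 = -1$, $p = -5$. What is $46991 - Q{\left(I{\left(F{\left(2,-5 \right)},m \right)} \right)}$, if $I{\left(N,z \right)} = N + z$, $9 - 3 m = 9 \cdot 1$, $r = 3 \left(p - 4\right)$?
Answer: $46737$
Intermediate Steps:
$r = -27$ ($r = 3 \left(-5 - 4\right) = 3 \left(-9\right) = -27$)
$m = 0$ ($m = 3 - \frac{9 \cdot 1}{3} = 3 - 3 = 0$)
$F{\left(b,D \right)} = -7$ ($F{\left(b,D \right)} = -6 - 1 = -7$)
$Q{\left(W \right)} = -5 + W \left(-30 + W\right)$ ($Q{\left(W \right)} = -5 + W \left(-3 + \left(W - 27\right)\right) = -5 + W \left(-3 + \left(-27 + W\right)\right) = -5 + W \left(-30 + W\right)$)
$46991 - Q{\left(I{\left(F{\left(2,-5 \right)},m \right)} \right)} = 46991 - \left(-5 + \left(-7 + 0\right)^{2} - 30 \left(-7 + 0\right)\right) = 46991 - \left(-5 + \left(-7\right)^{2} - -210\right) = 46991 - \left(-5 + 49 + 210\right) = 46991 - 254 = 46737$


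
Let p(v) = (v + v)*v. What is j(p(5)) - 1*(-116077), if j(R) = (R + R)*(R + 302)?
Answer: 151277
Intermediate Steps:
p(v) = 2*v² (p(v) = (2*v)*v = 2*v²)
j(R) = 2*R*(302 + R) (j(R) = (2*R)*(302 + R) = 2*R*(302 + R))
j(p(5)) - 1*(-116077) = 2*(2*5²)*(302 + 2*5²) - 1*(-116077) = 2*(2*25)*(302 + 2*25) + 116077 = 2*50*(302 + 50) + 116077 = 2*50*352 + 116077 = 35200 + 116077 = 151277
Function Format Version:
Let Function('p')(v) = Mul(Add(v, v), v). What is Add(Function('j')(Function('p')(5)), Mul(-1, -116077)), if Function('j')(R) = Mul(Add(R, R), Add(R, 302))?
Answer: 151277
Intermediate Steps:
Function('p')(v) = Mul(2, Pow(v, 2)) (Function('p')(v) = Mul(Mul(2, v), v) = Mul(2, Pow(v, 2)))
Function('j')(R) = Mul(2, R, Add(302, R)) (Function('j')(R) = Mul(Mul(2, R), Add(302, R)) = Mul(2, R, Add(302, R)))
Add(Function('j')(Function('p')(5)), Mul(-1, -116077)) = Add(Mul(2, Mul(2, Pow(5, 2)), Add(302, Mul(2, Pow(5, 2)))), Mul(-1, -116077)) = Add(Mul(2, Mul(2, 25), Add(302, Mul(2, 25))), 116077) = Add(Mul(2, 50, Add(302, 50)), 116077) = Add(Mul(2, 50, 352), 116077) = Add(35200, 116077) = 151277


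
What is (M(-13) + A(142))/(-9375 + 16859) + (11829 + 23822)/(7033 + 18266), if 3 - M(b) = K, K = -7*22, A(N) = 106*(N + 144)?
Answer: 1037748511/189337716 ≈ 5.4809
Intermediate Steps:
A(N) = 15264 + 106*N (A(N) = 106*(144 + N) = 15264 + 106*N)
K = -154
M(b) = 157 (M(b) = 3 - 1*(-154) = 3 + 154 = 157)
(M(-13) + A(142))/(-9375 + 16859) + (11829 + 23822)/(7033 + 18266) = (157 + (15264 + 106*142))/(-9375 + 16859) + (11829 + 23822)/(7033 + 18266) = (157 + (15264 + 15052))/7484 + 35651/25299 = (157 + 30316)*(1/7484) + 35651*(1/25299) = 30473*(1/7484) + 35651/25299 = 30473/7484 + 35651/25299 = 1037748511/189337716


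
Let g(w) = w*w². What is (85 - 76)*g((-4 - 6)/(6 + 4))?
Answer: -9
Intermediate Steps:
g(w) = w³
(85 - 76)*g((-4 - 6)/(6 + 4)) = (85 - 76)*((-4 - 6)/(6 + 4))³ = 9*(-10/10)³ = 9*(-10*⅒)³ = 9*(-1)³ = 9*(-1) = -9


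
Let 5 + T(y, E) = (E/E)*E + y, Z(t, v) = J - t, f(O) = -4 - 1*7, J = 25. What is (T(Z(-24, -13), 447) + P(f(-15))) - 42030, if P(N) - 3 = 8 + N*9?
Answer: -41627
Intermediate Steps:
f(O) = -11 (f(O) = -4 - 7 = -11)
Z(t, v) = 25 - t
T(y, E) = -5 + E + y (T(y, E) = -5 + ((E/E)*E + y) = -5 + (1*E + y) = -5 + (E + y) = -5 + E + y)
P(N) = 11 + 9*N (P(N) = 3 + (8 + N*9) = 3 + (8 + 9*N) = 11 + 9*N)
(T(Z(-24, -13), 447) + P(f(-15))) - 42030 = ((-5 + 447 + (25 - 1*(-24))) + (11 + 9*(-11))) - 42030 = ((-5 + 447 + (25 + 24)) + (11 - 99)) - 42030 = ((-5 + 447 + 49) - 88) - 42030 = (491 - 88) - 42030 = 403 - 42030 = -41627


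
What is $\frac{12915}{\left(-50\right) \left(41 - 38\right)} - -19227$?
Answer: $\frac{191409}{10} \approx 19141.0$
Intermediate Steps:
$\frac{12915}{\left(-50\right) \left(41 - 38\right)} - -19227 = \frac{12915}{\left(-50\right) 3} + 19227 = \frac{12915}{-150} + 19227 = 12915 \left(- \frac{1}{150}\right) + 19227 = - \frac{861}{10} + 19227 = \frac{191409}{10}$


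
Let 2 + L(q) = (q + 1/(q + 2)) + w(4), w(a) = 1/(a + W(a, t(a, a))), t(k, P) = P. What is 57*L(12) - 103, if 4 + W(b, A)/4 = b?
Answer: 13589/28 ≈ 485.32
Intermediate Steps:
W(b, A) = -16 + 4*b
w(a) = 1/(-16 + 5*a) (w(a) = 1/(a + (-16 + 4*a)) = 1/(-16 + 5*a))
L(q) = -7/4 + q + 1/(2 + q) (L(q) = -2 + ((q + 1/(q + 2)) + 1/(-16 + 5*4)) = -2 + ((q + 1/(2 + q)) + 1/(-16 + 20)) = -2 + ((q + 1/(2 + q)) + 1/4) = -2 + ((q + 1/(2 + q)) + ¼) = -2 + (¼ + q + 1/(2 + q)) = -7/4 + q + 1/(2 + q))
57*L(12) - 103 = 57*((-10 + 12 + 4*12²)/(4*(2 + 12))) - 103 = 57*((¼)*(-10 + 12 + 4*144)/14) - 103 = 57*((¼)*(1/14)*(-10 + 12 + 576)) - 103 = 57*((¼)*(1/14)*578) - 103 = 57*(289/28) - 103 = 16473/28 - 103 = 13589/28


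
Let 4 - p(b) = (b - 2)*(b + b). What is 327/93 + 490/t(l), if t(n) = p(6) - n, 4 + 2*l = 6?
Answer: -2057/279 ≈ -7.3728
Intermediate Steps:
l = 1 (l = -2 + (½)*6 = -2 + 3 = 1)
p(b) = 4 - 2*b*(-2 + b) (p(b) = 4 - (b - 2)*(b + b) = 4 - (-2 + b)*2*b = 4 - 2*b*(-2 + b))
t(n) = -44 - n (t(n) = (4 - 2*6² + 4*6) - n = (4 - 2*36 + 24) - n = (4 - 72 + 24) - n = -44 - n)
327/93 + 490/t(l) = 327/93 + 490/(-44 - 1*1) = 327*(1/93) + 490/(-44 - 1) = 109/31 + 490/(-45) = 109/31 + 490*(-1/45) = 109/31 - 98/9 = -2057/279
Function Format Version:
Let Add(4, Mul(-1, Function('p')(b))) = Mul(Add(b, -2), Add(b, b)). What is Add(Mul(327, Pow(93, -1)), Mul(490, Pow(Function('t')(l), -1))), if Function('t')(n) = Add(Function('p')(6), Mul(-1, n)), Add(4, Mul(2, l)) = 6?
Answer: Rational(-2057, 279) ≈ -7.3728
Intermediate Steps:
l = 1 (l = Add(-2, Mul(Rational(1, 2), 6)) = Add(-2, 3) = 1)
Function('p')(b) = Add(4, Mul(-2, b, Add(-2, b))) (Function('p')(b) = Add(4, Mul(-1, Mul(Add(b, -2), Add(b, b)))) = Add(4, Mul(-1, Mul(Add(-2, b), Mul(2, b)))) = Add(4, Mul(-1, Mul(2, b, Add(-2, b)))) = Add(4, Mul(-2, b, Add(-2, b))))
Function('t')(n) = Add(-44, Mul(-1, n)) (Function('t')(n) = Add(Add(4, Mul(-2, Pow(6, 2)), Mul(4, 6)), Mul(-1, n)) = Add(Add(4, Mul(-2, 36), 24), Mul(-1, n)) = Add(Add(4, -72, 24), Mul(-1, n)) = Add(-44, Mul(-1, n)))
Add(Mul(327, Pow(93, -1)), Mul(490, Pow(Function('t')(l), -1))) = Add(Mul(327, Pow(93, -1)), Mul(490, Pow(Add(-44, Mul(-1, 1)), -1))) = Add(Mul(327, Rational(1, 93)), Mul(490, Pow(Add(-44, -1), -1))) = Add(Rational(109, 31), Mul(490, Pow(-45, -1))) = Add(Rational(109, 31), Mul(490, Rational(-1, 45))) = Add(Rational(109, 31), Rational(-98, 9)) = Rational(-2057, 279)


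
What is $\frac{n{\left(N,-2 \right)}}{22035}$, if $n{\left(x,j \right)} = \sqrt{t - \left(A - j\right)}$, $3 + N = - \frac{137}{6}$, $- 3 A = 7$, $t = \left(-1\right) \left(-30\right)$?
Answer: $\frac{\sqrt{273}}{66105} \approx 0.00024995$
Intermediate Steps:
$t = 30$
$A = - \frac{7}{3}$ ($A = \left(- \frac{1}{3}\right) 7 = - \frac{7}{3} \approx -2.3333$)
$N = - \frac{155}{6}$ ($N = -3 - \frac{137}{6} = - \frac{155}{6} \approx -25.833$)
$n{\left(x,j \right)} = \sqrt{\frac{97}{3} + j}$ ($n{\left(x,j \right)} = \sqrt{30 + \left(\left(-1\right) \left(- \frac{7}{3}\right) + j\right)} = \sqrt{30 + \left(\frac{7}{3} + j\right)} = \sqrt{\frac{97}{3} + j}$)
$\frac{n{\left(N,-2 \right)}}{22035} = \frac{\frac{1}{3} \sqrt{291 + 9 \left(-2\right)}}{22035} = \frac{\sqrt{291 - 18}}{3} \cdot \frac{1}{22035} = \frac{\sqrt{273}}{3} \cdot \frac{1}{22035} = \frac{\sqrt{273}}{66105}$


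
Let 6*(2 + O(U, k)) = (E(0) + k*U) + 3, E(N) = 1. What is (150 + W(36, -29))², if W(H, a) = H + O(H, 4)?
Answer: 391876/9 ≈ 43542.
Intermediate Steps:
O(U, k) = -4/3 + U*k/6 (O(U, k) = -2 + ((1 + k*U) + 3)/6 = -2 + ((1 + U*k) + 3)/6 = -2 + (4 + U*k)/6 = -2 + (⅔ + U*k/6) = -4/3 + U*k/6)
W(H, a) = -4/3 + 5*H/3 (W(H, a) = H + (-4/3 + (⅙)*H*4) = H + (-4/3 + 2*H/3) = -4/3 + 5*H/3)
(150 + W(36, -29))² = (150 + (-4/3 + (5/3)*36))² = (150 + (-4/3 + 60))² = (150 + 176/3)² = (626/3)² = 391876/9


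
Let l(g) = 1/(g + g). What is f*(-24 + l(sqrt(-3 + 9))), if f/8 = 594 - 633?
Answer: 7488 - 26*sqrt(6) ≈ 7424.3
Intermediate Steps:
l(g) = 1/(2*g)
f = -312 (f = 8*(594 - 633) = 8*(-39) = -312)
f*(-24 + l(sqrt(-3 + 9))) = -312*(-24 + 1/(2*(sqrt(-3 + 9)))) = -312*(-24 + 1/(2*(sqrt(6)))) = -312*(-24 + (sqrt(6)/6)/2) = -312*(-24 + sqrt(6)/12) = 7488 - 26*sqrt(6)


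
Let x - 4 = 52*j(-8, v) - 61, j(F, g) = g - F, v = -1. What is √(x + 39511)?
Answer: √39818 ≈ 199.54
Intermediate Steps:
x = 307 (x = 4 + (52*(-1 - 1*(-8)) - 61) = 4 + (52*(-1 + 8) - 61) = 4 + (52*7 - 61) = 4 + (364 - 61) = 4 + 303 = 307)
√(x + 39511) = √(307 + 39511) = √39818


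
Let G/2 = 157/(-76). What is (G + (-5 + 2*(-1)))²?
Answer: 178929/1444 ≈ 123.91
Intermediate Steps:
G = -157/38 (G = 2*(157/(-76)) = 2*(157*(-1/76)) = 2*(-157/76) = -157/38 ≈ -4.1316)
(G + (-5 + 2*(-1)))² = (-157/38 + (-5 + 2*(-1)))² = (-157/38 + (-5 - 2))² = (-157/38 - 7)² = (-423/38)² = 178929/1444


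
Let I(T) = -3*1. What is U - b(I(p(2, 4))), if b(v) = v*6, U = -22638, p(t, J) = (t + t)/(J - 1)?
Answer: -22620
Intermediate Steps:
p(t, J) = 2*t/(-1 + J) (p(t, J) = (2*t)/(-1 + J) = 2*t/(-1 + J))
I(T) = -3
b(v) = 6*v
U - b(I(p(2, 4))) = -22638 - 6*(-3) = -22638 - 1*(-18) = -22638 + 18 = -22620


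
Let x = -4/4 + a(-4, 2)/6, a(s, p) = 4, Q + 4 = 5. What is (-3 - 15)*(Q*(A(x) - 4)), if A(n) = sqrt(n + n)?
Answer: 72 - 6*I*sqrt(6) ≈ 72.0 - 14.697*I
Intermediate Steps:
Q = 1 (Q = -4 + 5 = 1)
x = -1/3 (x = -4/4 + 4/6 = -4*1/4 + 4*(1/6) = -1 + 2/3 = -1/3 ≈ -0.33333)
A(n) = sqrt(2)*sqrt(n) (A(n) = sqrt(2*n) = sqrt(2)*sqrt(n))
(-3 - 15)*(Q*(A(x) - 4)) = (-3 - 15)*(1*(sqrt(2)*sqrt(-1/3) - 4)) = -18*(sqrt(2)*(I*sqrt(3)/3) - 4) = -18*(I*sqrt(6)/3 - 4) = -18*(-4 + I*sqrt(6)/3) = 72 - 6*I*sqrt(6)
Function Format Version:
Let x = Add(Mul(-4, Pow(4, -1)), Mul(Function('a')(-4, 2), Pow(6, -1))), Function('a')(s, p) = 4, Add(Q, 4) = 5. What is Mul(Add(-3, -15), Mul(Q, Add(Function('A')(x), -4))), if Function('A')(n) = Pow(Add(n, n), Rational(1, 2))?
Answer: Add(72, Mul(-6, I, Pow(6, Rational(1, 2)))) ≈ Add(72.000, Mul(-14.697, I))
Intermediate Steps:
Q = 1 (Q = Add(-4, 5) = 1)
x = Rational(-1, 3) (x = Add(Mul(-4, Pow(4, -1)), Mul(4, Pow(6, -1))) = Add(Mul(-4, Rational(1, 4)), Mul(4, Rational(1, 6))) = Add(-1, Rational(2, 3)) = Rational(-1, 3) ≈ -0.33333)
Function('A')(n) = Mul(Pow(2, Rational(1, 2)), Pow(n, Rational(1, 2))) (Function('A')(n) = Pow(Mul(2, n), Rational(1, 2)) = Mul(Pow(2, Rational(1, 2)), Pow(n, Rational(1, 2))))
Mul(Add(-3, -15), Mul(Q, Add(Function('A')(x), -4))) = Mul(Add(-3, -15), Mul(1, Add(Mul(Pow(2, Rational(1, 2)), Pow(Rational(-1, 3), Rational(1, 2))), -4))) = Mul(-18, Mul(1, Add(Mul(Pow(2, Rational(1, 2)), Mul(Rational(1, 3), I, Pow(3, Rational(1, 2)))), -4))) = Mul(-18, Mul(1, Add(Mul(Rational(1, 3), I, Pow(6, Rational(1, 2))), -4))) = Mul(-18, Mul(1, Add(-4, Mul(Rational(1, 3), I, Pow(6, Rational(1, 2)))))) = Mul(-18, Add(-4, Mul(Rational(1, 3), I, Pow(6, Rational(1, 2))))) = Add(72, Mul(-6, I, Pow(6, Rational(1, 2))))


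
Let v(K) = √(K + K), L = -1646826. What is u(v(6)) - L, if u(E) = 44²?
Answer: 1648762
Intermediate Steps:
v(K) = √2*√K (v(K) = √(2*K) = √2*√K)
u(E) = 1936
u(v(6)) - L = 1936 - 1*(-1646826) = 1936 + 1646826 = 1648762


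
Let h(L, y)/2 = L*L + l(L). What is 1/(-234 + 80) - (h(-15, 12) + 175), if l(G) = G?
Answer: -91631/154 ≈ -595.01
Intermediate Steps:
h(L, y) = 2*L + 2*L² (h(L, y) = 2*(L*L + L) = 2*(L² + L) = 2*(L + L²) = 2*L + 2*L²)
1/(-234 + 80) - (h(-15, 12) + 175) = 1/(-234 + 80) - (2*(-15)*(1 - 15) + 175) = 1/(-154) - (2*(-15)*(-14) + 175) = -1/154 - (420 + 175) = -1/154 - 1*595 = -1/154 - 595 = -91631/154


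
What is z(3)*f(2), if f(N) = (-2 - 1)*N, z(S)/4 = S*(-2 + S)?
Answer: -72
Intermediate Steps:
z(S) = 4*S*(-2 + S) (z(S) = 4*(S*(-2 + S)) = 4*S*(-2 + S))
f(N) = -3*N
z(3)*f(2) = (4*3*(-2 + 3))*(-3*2) = (4*3*1)*(-6) = 12*(-6) = -72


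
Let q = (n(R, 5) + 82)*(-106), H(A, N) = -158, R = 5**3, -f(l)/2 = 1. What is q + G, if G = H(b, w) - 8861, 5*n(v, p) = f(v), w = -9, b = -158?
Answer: -88343/5 ≈ -17669.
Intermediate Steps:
f(l) = -2 (f(l) = -2*1 = -2)
R = 125
n(v, p) = -2/5 (n(v, p) = (1/5)*(-2) = -2/5)
q = -43248/5 (q = (-2/5 + 82)*(-106) = (408/5)*(-106) = -43248/5 ≈ -8649.6)
G = -9019 (G = -158 - 8861 = -9019)
q + G = -43248/5 - 9019 = -88343/5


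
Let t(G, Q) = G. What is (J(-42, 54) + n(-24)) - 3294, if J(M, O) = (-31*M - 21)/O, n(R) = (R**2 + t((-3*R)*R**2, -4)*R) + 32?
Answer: -17963825/18 ≈ -9.9799e+5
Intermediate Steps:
n(R) = 32 + R**2 - 3*R**4 (n(R) = (R**2 + ((-3*R)*R**2)*R) + 32 = (R**2 + (-3*R**3)*R) + 32 = (R**2 - 3*R**4) + 32 = 32 + R**2 - 3*R**4)
J(M, O) = (-21 - 31*M)/O
(J(-42, 54) + n(-24)) - 3294 = ((-21 - 31*(-42))/54 + (32 + (-24)**2 - 3*(-24)**4)) - 3294 = ((-21 + 1302)/54 + (32 + 576 - 3*331776)) - 3294 = ((1/54)*1281 + (32 + 576 - 995328)) - 3294 = (427/18 - 994720) - 3294 = -17904533/18 - 3294 = -17963825/18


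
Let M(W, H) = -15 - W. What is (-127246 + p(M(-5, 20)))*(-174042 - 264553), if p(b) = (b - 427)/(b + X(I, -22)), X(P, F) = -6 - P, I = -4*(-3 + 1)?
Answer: 1339235358865/24 ≈ 5.5801e+10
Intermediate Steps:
I = 8 (I = -4*(-2) = 8)
p(b) = (-427 + b)/(-14 + b) (p(b) = (b - 427)/(b + (-6 - 1*8)) = (-427 + b)/(b + (-6 - 8)) = (-427 + b)/(b - 14) = (-427 + b)/(-14 + b))
(-127246 + p(M(-5, 20)))*(-174042 - 264553) = (-127246 + (-427 + (-15 - 1*(-5)))/(-14 + (-15 - 1*(-5))))*(-174042 - 264553) = (-127246 + (-427 + (-15 + 5))/(-14 + (-15 + 5)))*(-438595) = (-127246 + (-427 - 10)/(-14 - 10))*(-438595) = (-127246 - 437/(-24))*(-438595) = (-127246 - 1/24*(-437))*(-438595) = (-127246 + 437/24)*(-438595) = -3053467/24*(-438595) = 1339235358865/24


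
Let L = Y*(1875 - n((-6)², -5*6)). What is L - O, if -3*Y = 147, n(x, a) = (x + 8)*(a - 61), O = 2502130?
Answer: -2790201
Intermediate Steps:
n(x, a) = (-61 + a)*(8 + x) (n(x, a) = (8 + x)*(-61 + a) = (-61 + a)*(8 + x))
Y = -49 (Y = -⅓*147 = -49)
L = -288071 (L = -49*(1875 - (-488 - 61*(-6)² + 8*(-5*6) - 5*6*(-6)²)) = -49*(1875 - (-488 - 61*36 + 8*(-30) - 30*36)) = -49*(1875 - (-488 - 2196 - 240 - 1080)) = -49*(1875 - 1*(-4004)) = -49*(1875 + 4004) = -49*5879 = -288071)
L - O = -288071 - 1*2502130 = -288071 - 2502130 = -2790201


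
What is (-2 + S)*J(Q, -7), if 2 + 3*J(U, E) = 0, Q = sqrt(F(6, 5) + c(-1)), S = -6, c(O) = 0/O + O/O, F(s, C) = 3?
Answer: 16/3 ≈ 5.3333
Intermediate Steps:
c(O) = 1 (c(O) = 0 + 1 = 1)
Q = 2 (Q = sqrt(3 + 1) = sqrt(4) = 2)
J(U, E) = -2/3 (J(U, E) = -2/3 + (1/3)*0 = -2/3 + 0 = -2/3)
(-2 + S)*J(Q, -7) = (-2 - 6)*(-2/3) = -8*(-2/3) = 16/3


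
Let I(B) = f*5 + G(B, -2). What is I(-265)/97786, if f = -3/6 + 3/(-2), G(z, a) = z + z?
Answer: -270/48893 ≈ -0.0055223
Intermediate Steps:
G(z, a) = 2*z
f = -2 (f = -3*⅙ + 3*(-½) = -½ - 3/2 = -2)
I(B) = -10 + 2*B (I(B) = -2*5 + 2*B = -10 + 2*B)
I(-265)/97786 = (-10 + 2*(-265))/97786 = (-10 - 530)*(1/97786) = -540*1/97786 = -270/48893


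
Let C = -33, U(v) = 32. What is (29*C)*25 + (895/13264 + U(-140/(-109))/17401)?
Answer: -5522038222857/230806864 ≈ -23925.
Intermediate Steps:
(29*C)*25 + (895/13264 + U(-140/(-109))/17401) = (29*(-33))*25 + (895/13264 + 32/17401) = -957*25 + (895*(1/13264) + 32*(1/17401)) = -23925 + (895/13264 + 32/17401) = -23925 + 15998343/230806864 = -5522038222857/230806864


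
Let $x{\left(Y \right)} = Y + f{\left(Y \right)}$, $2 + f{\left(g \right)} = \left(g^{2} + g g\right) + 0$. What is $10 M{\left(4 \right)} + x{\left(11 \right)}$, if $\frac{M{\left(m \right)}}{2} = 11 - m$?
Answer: $391$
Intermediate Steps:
$f{\left(g \right)} = -2 + 2 g^{2}$ ($f{\left(g \right)} = -2 + \left(\left(g^{2} + g g\right) + 0\right) = -2 + \left(\left(g^{2} + g^{2}\right) + 0\right) = -2 + \left(2 g^{2} + 0\right) = -2 + 2 g^{2}$)
$M{\left(m \right)} = 22 - 2 m$ ($M{\left(m \right)} = 2 \left(11 - m\right) = 22 - 2 m$)
$x{\left(Y \right)} = -2 + Y + 2 Y^{2}$ ($x{\left(Y \right)} = Y + \left(-2 + 2 Y^{2}\right) = -2 + Y + 2 Y^{2}$)
$10 M{\left(4 \right)} + x{\left(11 \right)} = 10 \left(22 - 8\right) + \left(-2 + 11 + 2 \cdot 11^{2}\right) = 10 \left(22 - 8\right) + \left(-2 + 11 + 2 \cdot 121\right) = 10 \cdot 14 + \left(-2 + 11 + 242\right) = 140 + 251 = 391$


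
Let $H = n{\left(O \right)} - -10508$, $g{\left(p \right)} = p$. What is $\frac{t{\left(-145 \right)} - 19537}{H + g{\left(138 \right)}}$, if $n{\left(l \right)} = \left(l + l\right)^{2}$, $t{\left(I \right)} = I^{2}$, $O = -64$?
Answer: $\frac{248}{4505} \approx 0.05505$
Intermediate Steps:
$n{\left(l \right)} = 4 l^{2}$ ($n{\left(l \right)} = \left(2 l\right)^{2} = 4 l^{2}$)
$H = 26892$ ($H = 4 \left(-64\right)^{2} - -10508 = 4 \cdot 4096 + 10508 = 16384 + 10508 = 26892$)
$\frac{t{\left(-145 \right)} - 19537}{H + g{\left(138 \right)}} = \frac{\left(-145\right)^{2} - 19537}{26892 + 138} = \frac{21025 - 19537}{27030} = 1488 \cdot \frac{1}{27030} = \frac{248}{4505}$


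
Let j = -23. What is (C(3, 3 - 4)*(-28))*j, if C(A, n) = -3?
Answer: -1932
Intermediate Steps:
(C(3, 3 - 4)*(-28))*j = -3*(-28)*(-23) = 84*(-23) = -1932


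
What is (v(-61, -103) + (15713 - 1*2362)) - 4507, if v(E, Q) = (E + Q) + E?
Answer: 8619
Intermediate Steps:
v(E, Q) = Q + 2*E
(v(-61, -103) + (15713 - 1*2362)) - 4507 = ((-103 + 2*(-61)) + (15713 - 1*2362)) - 4507 = ((-103 - 122) + (15713 - 2362)) - 4507 = (-225 + 13351) - 4507 = 13126 - 4507 = 8619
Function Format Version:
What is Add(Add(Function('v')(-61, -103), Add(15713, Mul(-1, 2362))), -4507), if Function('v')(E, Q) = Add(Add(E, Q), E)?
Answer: 8619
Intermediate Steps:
Function('v')(E, Q) = Add(Q, Mul(2, E))
Add(Add(Function('v')(-61, -103), Add(15713, Mul(-1, 2362))), -4507) = Add(Add(Add(-103, Mul(2, -61)), Add(15713, Mul(-1, 2362))), -4507) = Add(Add(Add(-103, -122), Add(15713, -2362)), -4507) = Add(Add(-225, 13351), -4507) = Add(13126, -4507) = 8619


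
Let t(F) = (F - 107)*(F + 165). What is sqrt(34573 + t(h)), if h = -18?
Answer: sqrt(16198) ≈ 127.27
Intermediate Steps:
t(F) = (-107 + F)*(165 + F)
sqrt(34573 + t(h)) = sqrt(34573 + (-17655 + (-18)**2 + 58*(-18))) = sqrt(34573 + (-17655 + 324 - 1044)) = sqrt(34573 - 18375) = sqrt(16198)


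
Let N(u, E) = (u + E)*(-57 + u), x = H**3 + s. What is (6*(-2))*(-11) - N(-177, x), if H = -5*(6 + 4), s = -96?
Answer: -29313750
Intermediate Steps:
H = -50 (H = -5*10 = -50)
x = -125096 (x = (-50)**3 - 96 = -125000 - 96 = -125096)
N(u, E) = (-57 + u)*(E + u) (N(u, E) = (E + u)*(-57 + u) = (-57 + u)*(E + u))
(6*(-2))*(-11) - N(-177, x) = (6*(-2))*(-11) - ((-177)**2 - 57*(-125096) - 57*(-177) - 125096*(-177)) = -12*(-11) - (31329 + 7130472 + 10089 + 22141992) = 132 - 1*29313882 = 132 - 29313882 = -29313750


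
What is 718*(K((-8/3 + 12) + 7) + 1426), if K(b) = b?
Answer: 3106786/3 ≈ 1.0356e+6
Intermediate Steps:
718*(K((-8/3 + 12) + 7) + 1426) = 718*(((-8/3 + 12) + 7) + 1426) = 718*((28/3 + 7) + 1426) = 718*(49/3 + 1426) = 718*(4327/3) = 3106786/3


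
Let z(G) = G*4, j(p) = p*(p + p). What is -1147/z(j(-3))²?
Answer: -1147/5184 ≈ -0.22126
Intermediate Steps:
j(p) = 2*p² (j(p) = p*(2*p) = 2*p²)
z(G) = 4*G
-1147/z(j(-3))² = -1147/((4*(2*(-3)²))²) = -1147/((4*(2*9))²) = -1147/((4*18)²) = -1147/(72²) = -1147/5184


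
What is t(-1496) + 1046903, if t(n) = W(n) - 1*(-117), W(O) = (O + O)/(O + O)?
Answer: 1047021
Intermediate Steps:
W(O) = 1 (W(O) = (2*O)/((2*O)) = (2*O)*(1/(2*O)) = 1)
t(n) = 118 (t(n) = 1 - 1*(-117) = 1 + 117 = 118)
t(-1496) + 1046903 = 118 + 1046903 = 1047021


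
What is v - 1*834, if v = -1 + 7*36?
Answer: -583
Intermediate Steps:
v = 251 (v = -1 + 252 = 251)
v - 1*834 = 251 - 1*834 = 251 - 834 = -583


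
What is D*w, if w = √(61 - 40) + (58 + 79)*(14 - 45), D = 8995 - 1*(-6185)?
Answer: -64469460 + 15180*√21 ≈ -6.4400e+7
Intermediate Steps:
D = 15180 (D = 8995 + 6185 = 15180)
w = -4247 + √21 (w = √21 + 137*(-31) = √21 - 4247 = -4247 + √21 ≈ -4242.4)
D*w = 15180*(-4247 + √21) = -64469460 + 15180*√21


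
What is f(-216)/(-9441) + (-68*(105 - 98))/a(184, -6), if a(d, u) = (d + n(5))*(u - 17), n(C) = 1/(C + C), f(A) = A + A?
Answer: 1003672/6345401 ≈ 0.15817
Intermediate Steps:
f(A) = 2*A
n(C) = 1/(2*C)
a(d, u) = (-17 + u)*(⅒ + d) (a(d, u) = (d + (½)/5)*(u - 17) = (d + (½)*(⅕))*(-17 + u) = (d + ⅒)*(-17 + u) = (⅒ + d)*(-17 + u) = (-17 + u)*(⅒ + d))
f(-216)/(-9441) + (-68*(105 - 98))/a(184, -6) = (2*(-216))/(-9441) + (-68*(105 - 98))/(-17/10 - 17*184 + (⅒)*(-6) + 184*(-6)) = -432*(-1/9441) + (-68*7)/(-17/10 - 3128 - ⅗ - 1104) = 48/1049 - 476/(-42343/10) = 48/1049 - 476*(-10/42343) = 48/1049 + 680/6049 = 1003672/6345401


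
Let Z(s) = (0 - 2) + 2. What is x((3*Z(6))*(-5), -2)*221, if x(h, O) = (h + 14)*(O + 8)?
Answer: 18564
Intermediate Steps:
Z(s) = 0 (Z(s) = -2 + 2 = 0)
x(h, O) = (8 + O)*(14 + h) (x(h, O) = (14 + h)*(8 + O) = (8 + O)*(14 + h))
x((3*Z(6))*(-5), -2)*221 = (112 + 8*((3*0)*(-5)) + 14*(-2) - 2*3*0*(-5))*221 = (112 + 8*(0*(-5)) - 28 - 0*(-5))*221 = (112 + 8*0 - 28 - 2*0)*221 = (112 + 0 - 28 + 0)*221 = 84*221 = 18564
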